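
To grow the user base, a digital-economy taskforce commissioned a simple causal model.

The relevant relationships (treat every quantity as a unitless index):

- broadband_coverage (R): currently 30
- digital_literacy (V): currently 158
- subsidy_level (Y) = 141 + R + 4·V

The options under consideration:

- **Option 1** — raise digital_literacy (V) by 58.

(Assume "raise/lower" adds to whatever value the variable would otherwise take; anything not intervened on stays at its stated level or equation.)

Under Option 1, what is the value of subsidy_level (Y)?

1035

Option 1 (V + 58):
  R = 30
  V = 158 + 58 = 216
  Y = 141 + 30 + 4·216 = 1035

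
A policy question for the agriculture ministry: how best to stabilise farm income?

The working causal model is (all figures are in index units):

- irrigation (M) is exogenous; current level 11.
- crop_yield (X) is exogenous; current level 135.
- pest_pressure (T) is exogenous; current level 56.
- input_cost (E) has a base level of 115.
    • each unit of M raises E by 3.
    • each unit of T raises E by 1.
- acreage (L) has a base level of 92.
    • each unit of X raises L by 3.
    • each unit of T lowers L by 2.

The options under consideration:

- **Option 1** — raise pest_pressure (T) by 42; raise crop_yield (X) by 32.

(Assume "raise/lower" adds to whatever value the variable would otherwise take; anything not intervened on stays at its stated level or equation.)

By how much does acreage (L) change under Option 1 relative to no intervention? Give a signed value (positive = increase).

12

Baseline:
  X = 135
  T = 56
  L = 92 + 3·135 − 2·56 = 385
Option 1 (T + 42, X + 32):
  X = 135 + 32 = 167
  T = 56 + 42 = 98
  L = 92 + 3·167 − 2·98 = 397
Change in L: 397 − 385 = 12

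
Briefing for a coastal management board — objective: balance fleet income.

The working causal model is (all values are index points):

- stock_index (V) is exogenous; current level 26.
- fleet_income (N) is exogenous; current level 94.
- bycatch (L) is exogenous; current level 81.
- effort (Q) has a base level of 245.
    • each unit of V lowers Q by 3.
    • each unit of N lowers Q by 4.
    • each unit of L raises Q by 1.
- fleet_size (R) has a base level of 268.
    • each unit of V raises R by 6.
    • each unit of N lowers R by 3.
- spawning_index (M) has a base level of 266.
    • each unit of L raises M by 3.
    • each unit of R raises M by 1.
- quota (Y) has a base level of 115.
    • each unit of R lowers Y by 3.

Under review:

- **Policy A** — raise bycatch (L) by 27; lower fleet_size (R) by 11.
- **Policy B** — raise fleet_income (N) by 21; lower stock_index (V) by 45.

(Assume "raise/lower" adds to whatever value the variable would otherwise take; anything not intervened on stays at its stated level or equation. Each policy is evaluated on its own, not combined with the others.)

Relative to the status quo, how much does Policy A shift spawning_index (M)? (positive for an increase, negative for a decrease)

70

Baseline:
  V = 26
  N = 94
  L = 81
  R = 268 + 6·26 − 3·94 = 142
  M = 266 + 3·81 + 142 = 651
Policy A (L + 27, R − 11):
  V = 26
  N = 94
  L = 81 + 27 = 108
  R = 268 + 6·26 − 3·94 (−11 from intervention) = 131
  M = 266 + 3·108 + 131 = 721
Change in M: 721 − 651 = 70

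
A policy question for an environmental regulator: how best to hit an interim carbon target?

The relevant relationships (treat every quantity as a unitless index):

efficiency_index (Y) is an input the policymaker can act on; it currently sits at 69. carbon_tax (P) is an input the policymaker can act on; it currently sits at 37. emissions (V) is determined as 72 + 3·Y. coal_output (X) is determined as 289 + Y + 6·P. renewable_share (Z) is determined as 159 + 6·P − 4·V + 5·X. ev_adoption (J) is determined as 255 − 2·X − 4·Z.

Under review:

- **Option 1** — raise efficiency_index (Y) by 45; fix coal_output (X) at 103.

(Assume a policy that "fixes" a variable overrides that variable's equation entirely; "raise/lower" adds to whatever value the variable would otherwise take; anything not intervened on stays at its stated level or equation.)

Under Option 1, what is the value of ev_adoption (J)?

3089

Option 1 (Y + 45, X := 103):
  Y = 69 + 45 = 114
  P = 37
  V = 72 + 3·114 = 414
  X = 103
  Z = 159 + 6·37 − 4·414 + 5·103 = -760
  J = 255 − 2·103 − 4·(-760) = 3089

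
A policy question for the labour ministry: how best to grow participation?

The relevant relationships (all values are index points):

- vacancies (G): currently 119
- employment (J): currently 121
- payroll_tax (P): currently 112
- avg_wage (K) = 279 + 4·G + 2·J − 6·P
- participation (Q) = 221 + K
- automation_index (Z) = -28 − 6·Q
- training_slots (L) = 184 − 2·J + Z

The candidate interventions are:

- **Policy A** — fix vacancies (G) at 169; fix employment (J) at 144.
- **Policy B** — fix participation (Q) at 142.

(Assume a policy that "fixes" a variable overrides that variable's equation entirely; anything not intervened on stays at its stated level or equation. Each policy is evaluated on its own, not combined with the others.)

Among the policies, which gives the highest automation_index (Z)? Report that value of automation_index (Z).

Policy A (G := 169, J := 144):
  G = 169
  J = 144
  P = 112
  K = 279 + 4·169 + 2·144 − 6·112 = 571
  Q = 221 + 571 = 792
  Z = -28 − 6·792 = -4780
Policy B (Q := 142):
  G = 119
  J = 121
  P = 112
  K = 279 + 4·119 + 2·121 − 6·112 = 325
  Q = 142
  Z = -28 − 6·142 = -880
Comparing — Policy A: Z=-4780, Policy B: Z=-880. Highest is -880 (Policy B).

-880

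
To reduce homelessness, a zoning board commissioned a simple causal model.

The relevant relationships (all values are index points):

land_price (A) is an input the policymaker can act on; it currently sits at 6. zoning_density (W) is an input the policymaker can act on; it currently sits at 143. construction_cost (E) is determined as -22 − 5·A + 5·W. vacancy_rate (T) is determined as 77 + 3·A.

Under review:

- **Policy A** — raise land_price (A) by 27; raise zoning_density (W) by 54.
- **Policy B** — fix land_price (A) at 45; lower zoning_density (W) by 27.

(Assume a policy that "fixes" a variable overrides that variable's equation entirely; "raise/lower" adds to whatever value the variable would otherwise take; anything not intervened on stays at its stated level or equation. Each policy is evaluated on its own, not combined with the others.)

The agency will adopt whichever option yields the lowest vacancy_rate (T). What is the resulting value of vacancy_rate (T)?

Policy A (A + 27, W + 54):
  A = 6 + 27 = 33
  T = 77 + 3·33 = 176
Policy B (A := 45, W − 27):
  A = 45
  T = 77 + 3·45 = 212
Comparing — Policy A: T=176, Policy B: T=212. Lowest is 176 (Policy A).

176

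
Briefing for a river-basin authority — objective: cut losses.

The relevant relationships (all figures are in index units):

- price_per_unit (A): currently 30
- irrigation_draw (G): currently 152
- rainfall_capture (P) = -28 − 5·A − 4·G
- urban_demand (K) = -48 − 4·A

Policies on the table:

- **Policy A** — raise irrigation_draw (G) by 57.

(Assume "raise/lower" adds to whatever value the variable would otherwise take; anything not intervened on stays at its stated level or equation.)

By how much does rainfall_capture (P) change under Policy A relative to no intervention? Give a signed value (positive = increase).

-228

Baseline:
  A = 30
  G = 152
  P = -28 − 5·30 − 4·152 = -786
Policy A (G + 57):
  A = 30
  G = 152 + 57 = 209
  P = -28 − 5·30 − 4·209 = -1014
Change in P: -1014 − (-786) = -228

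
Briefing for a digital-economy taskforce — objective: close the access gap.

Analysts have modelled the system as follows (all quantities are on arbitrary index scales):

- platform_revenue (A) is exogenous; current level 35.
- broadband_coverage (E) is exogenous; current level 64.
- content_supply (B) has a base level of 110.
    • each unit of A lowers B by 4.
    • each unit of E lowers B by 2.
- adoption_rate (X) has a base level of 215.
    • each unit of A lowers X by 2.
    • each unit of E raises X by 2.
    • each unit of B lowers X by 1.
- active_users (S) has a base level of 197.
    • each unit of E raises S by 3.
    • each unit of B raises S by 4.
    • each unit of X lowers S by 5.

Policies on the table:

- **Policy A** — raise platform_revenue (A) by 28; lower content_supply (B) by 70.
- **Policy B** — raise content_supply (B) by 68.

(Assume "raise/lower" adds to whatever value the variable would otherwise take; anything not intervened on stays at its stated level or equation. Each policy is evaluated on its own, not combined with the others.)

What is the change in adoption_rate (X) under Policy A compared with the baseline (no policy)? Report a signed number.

126

Baseline:
  A = 35
  E = 64
  B = 110 − 4·35 − 2·64 = -158
  X = 215 − 2·35 + 2·64 − (-158) = 431
Policy A (A + 28, B − 70):
  A = 35 + 28 = 63
  E = 64
  B = 110 − 4·63 − 2·64 (−70 from intervention) = -340
  X = 215 − 2·63 + 2·64 − (-340) = 557
Change in X: 557 − 431 = 126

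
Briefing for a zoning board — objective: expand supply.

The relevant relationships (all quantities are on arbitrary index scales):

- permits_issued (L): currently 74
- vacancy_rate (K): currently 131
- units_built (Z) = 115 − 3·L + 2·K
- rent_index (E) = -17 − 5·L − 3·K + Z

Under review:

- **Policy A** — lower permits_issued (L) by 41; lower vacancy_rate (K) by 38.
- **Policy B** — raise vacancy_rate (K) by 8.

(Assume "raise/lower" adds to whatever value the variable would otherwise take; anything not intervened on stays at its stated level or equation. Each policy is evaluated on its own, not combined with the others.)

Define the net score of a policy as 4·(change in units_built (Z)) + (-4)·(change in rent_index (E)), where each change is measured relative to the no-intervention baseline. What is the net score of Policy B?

96

Baseline:
  L = 74
  K = 131
  Z = 115 − 3·74 + 2·131 = 155
  E = -17 − 5·74 − 3·131 + 155 = -625
Policy B (K + 8):
  L = 74
  K = 131 + 8 = 139
  Z = 115 − 3·74 + 2·139 = 171
  E = -17 − 5·74 − 3·139 + 171 = -633
ΔZ = 171 − 155 = 16; ΔE = -633 − (-625) = -8
Score = 4·16 + (-4)·(-8) = 96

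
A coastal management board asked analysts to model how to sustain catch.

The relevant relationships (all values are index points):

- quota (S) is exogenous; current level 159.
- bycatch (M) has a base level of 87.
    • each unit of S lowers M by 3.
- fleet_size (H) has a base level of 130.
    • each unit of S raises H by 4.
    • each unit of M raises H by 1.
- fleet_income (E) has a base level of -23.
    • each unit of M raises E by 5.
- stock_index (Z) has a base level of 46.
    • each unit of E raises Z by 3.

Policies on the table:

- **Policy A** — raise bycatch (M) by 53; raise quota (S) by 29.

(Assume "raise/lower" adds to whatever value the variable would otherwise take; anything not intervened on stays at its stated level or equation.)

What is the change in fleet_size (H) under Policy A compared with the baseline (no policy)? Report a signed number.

82

Baseline:
  S = 159
  M = 87 − 3·159 = -390
  H = 130 + 4·159 + (-390) = 376
Policy A (M + 53, S + 29):
  S = 159 + 29 = 188
  M = 87 − 3·188 (+53 from intervention) = -424
  H = 130 + 4·188 + (-424) = 458
Change in H: 458 − 376 = 82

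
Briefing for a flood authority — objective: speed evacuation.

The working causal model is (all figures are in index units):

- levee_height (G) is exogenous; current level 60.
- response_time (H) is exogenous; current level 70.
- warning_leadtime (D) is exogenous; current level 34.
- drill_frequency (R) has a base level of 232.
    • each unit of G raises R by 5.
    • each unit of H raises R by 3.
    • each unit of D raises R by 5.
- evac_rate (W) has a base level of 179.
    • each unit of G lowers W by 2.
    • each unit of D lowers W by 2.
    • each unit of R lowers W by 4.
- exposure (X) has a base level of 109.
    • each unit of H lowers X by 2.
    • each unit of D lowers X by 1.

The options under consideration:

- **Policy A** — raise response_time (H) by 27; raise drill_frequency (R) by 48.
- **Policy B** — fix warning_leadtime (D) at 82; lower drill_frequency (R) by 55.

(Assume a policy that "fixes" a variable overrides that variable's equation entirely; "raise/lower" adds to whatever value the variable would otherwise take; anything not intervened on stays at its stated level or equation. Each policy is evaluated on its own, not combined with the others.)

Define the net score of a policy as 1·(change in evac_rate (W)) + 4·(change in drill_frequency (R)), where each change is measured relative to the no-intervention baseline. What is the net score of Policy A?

0

Baseline:
  G = 60
  H = 70
  D = 34
  R = 232 + 5·60 + 3·70 + 5·34 = 912
  W = 179 − 2·60 − 2·34 − 4·912 = -3657
Policy A (H + 27, R + 48):
  G = 60
  H = 70 + 27 = 97
  D = 34
  R = 232 + 5·60 + 3·97 + 5·34 (+48 from intervention) = 1041
  W = 179 − 2·60 − 2·34 − 4·1041 = -4173
ΔW = -4173 − (-3657) = -516; ΔR = 1041 − 912 = 129
Score = 1·(-516) + 4·129 = 0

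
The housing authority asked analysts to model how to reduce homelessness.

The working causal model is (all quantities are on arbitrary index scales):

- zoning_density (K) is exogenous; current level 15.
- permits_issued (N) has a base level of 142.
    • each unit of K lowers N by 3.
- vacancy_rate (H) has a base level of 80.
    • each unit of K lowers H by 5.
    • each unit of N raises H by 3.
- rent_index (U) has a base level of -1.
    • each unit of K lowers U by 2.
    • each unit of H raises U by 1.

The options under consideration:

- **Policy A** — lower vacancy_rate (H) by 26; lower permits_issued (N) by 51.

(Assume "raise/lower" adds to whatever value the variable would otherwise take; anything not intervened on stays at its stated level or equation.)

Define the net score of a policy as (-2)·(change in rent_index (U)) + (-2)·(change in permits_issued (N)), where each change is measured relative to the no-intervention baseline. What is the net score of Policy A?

Baseline:
  K = 15
  N = 142 − 3·15 = 97
  H = 80 − 5·15 + 3·97 = 296
  U = -1 − 2·15 + 296 = 265
Policy A (H − 26, N − 51):
  K = 15
  N = 142 − 3·15 (−51 from intervention) = 46
  H = 80 − 5·15 + 3·46 (−26 from intervention) = 117
  U = -1 − 2·15 + 117 = 86
ΔU = 86 − 265 = -179; ΔN = 46 − 97 = -51
Score = (-2)·(-179) + (-2)·(-51) = 460

460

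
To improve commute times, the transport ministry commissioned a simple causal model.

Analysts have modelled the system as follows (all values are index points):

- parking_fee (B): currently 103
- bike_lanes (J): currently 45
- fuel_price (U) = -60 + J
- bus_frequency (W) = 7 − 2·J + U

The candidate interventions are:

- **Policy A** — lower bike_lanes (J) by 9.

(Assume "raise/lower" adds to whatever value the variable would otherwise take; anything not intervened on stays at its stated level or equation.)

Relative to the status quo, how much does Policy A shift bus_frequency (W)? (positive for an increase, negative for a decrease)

Baseline:
  J = 45
  U = -60 + 45 = -15
  W = 7 − 2·45 + (-15) = -98
Policy A (J − 9):
  J = 45 − 9 = 36
  U = -60 + 36 = -24
  W = 7 − 2·36 + (-24) = -89
Change in W: -89 − (-98) = 9

9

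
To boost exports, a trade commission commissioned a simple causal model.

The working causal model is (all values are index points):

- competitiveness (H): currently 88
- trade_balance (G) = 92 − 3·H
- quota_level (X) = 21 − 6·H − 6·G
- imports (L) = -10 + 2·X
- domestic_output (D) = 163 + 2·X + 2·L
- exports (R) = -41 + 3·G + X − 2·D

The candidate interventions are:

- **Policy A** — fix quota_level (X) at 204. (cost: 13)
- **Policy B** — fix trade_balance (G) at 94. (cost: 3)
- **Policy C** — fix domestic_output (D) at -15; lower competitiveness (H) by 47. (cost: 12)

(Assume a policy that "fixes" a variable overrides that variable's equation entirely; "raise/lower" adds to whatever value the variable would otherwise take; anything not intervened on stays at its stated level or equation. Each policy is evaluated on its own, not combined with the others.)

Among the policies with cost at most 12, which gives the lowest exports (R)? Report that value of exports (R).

Policy B (G := 94):
  H = 88
  G = 94
  X = 21 − 6·88 − 6·94 = -1071
  L = -10 + 2·(-1071) = -2152
  D = 163 + 2·(-1071) + 2·(-2152) = -6283
  R = -41 + 3·94 + (-1071) − 2·(-6283) = 11736
Policy C (D := -15, H − 47):
  H = 88 − 47 = 41
  G = 92 − 3·41 = -31
  X = 21 − 6·41 − 6·(-31) = -39
  L = -10 + 2·(-39) = -88
  D = -15
  R = -41 + 3·(-31) + (-39) − 2·(-15) = -143
Comparing — Policy B: R=11736, Policy C: R=-143. Lowest is -143 (Policy C).

-143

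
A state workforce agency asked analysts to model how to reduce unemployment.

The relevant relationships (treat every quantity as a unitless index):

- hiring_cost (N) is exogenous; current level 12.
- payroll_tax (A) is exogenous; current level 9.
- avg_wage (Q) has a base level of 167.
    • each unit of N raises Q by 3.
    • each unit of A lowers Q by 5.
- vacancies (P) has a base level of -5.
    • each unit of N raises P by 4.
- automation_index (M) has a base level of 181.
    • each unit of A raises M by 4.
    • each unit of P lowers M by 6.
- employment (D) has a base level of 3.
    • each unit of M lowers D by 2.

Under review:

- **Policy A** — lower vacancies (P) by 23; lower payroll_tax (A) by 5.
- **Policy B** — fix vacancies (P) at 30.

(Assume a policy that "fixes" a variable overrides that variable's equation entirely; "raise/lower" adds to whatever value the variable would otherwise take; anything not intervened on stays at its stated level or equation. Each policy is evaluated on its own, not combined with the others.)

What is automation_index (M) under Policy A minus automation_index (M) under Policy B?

Policy A (P − 23, A − 5):
  N = 12
  A = 9 − 5 = 4
  P = -5 + 4·12 (−23 from intervention) = 20
  M = 181 + 4·4 − 6·20 = 77
Policy B (P := 30):
  N = 12
  A = 9
  P = 30
  M = 181 + 4·9 − 6·30 = 37
M: 77 − 37 = 40

40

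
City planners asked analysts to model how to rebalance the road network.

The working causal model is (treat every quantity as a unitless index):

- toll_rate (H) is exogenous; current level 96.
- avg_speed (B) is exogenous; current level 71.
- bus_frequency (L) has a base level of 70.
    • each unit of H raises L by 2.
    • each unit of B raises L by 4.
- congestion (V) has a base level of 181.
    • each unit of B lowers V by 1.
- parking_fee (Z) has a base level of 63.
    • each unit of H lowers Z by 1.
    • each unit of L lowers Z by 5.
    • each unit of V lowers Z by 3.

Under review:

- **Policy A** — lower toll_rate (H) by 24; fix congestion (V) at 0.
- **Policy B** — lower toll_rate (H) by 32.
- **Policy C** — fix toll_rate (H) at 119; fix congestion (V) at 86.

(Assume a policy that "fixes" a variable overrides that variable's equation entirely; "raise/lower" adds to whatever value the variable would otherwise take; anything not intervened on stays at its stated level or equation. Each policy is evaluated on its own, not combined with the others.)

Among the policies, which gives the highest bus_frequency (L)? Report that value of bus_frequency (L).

Policy A (H − 24, V := 0):
  H = 96 − 24 = 72
  B = 71
  L = 70 + 2·72 + 4·71 = 498
Policy B (H − 32):
  H = 96 − 32 = 64
  B = 71
  L = 70 + 2·64 + 4·71 = 482
Policy C (H := 119, V := 86):
  H = 119
  B = 71
  L = 70 + 2·119 + 4·71 = 592
Comparing — Policy A: L=498, Policy B: L=482, Policy C: L=592. Highest is 592 (Policy C).

592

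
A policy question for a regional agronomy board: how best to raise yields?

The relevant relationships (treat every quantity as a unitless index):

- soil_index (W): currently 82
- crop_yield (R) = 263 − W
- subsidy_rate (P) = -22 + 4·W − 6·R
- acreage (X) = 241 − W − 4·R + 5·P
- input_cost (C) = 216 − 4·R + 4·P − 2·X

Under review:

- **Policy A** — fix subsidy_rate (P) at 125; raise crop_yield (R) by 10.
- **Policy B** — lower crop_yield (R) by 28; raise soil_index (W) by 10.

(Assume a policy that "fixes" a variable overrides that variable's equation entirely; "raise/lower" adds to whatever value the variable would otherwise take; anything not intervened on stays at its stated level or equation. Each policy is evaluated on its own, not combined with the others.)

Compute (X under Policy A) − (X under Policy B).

3003

Policy A (P := 125, R + 10):
  W = 82
  R = 263 − 82 (+10 from intervention) = 191
  P = 125
  X = 241 − 82 − 4·191 + 5·125 = 20
Policy B (R − 28, W + 10):
  W = 82 + 10 = 92
  R = 263 − 92 (−28 from intervention) = 143
  P = -22 + 4·92 − 6·143 = -512
  X = 241 − 92 − 4·143 + 5·(-512) = -2983
X: 20 − (-2983) = 3003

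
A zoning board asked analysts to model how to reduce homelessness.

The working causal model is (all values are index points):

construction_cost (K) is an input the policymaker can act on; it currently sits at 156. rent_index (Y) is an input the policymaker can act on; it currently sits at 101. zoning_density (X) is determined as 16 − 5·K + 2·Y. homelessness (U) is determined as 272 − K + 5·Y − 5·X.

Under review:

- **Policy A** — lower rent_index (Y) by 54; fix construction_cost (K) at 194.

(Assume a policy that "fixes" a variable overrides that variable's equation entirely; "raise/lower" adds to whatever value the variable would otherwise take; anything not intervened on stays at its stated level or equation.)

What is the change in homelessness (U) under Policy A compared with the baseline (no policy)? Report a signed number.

Baseline:
  K = 156
  Y = 101
  X = 16 − 5·156 + 2·101 = -562
  U = 272 − 156 + 5·101 − 5·(-562) = 3431
Policy A (Y − 54, K := 194):
  K = 194
  Y = 101 − 54 = 47
  X = 16 − 5·194 + 2·47 = -860
  U = 272 − 194 + 5·47 − 5·(-860) = 4613
Change in U: 4613 − 3431 = 1182

1182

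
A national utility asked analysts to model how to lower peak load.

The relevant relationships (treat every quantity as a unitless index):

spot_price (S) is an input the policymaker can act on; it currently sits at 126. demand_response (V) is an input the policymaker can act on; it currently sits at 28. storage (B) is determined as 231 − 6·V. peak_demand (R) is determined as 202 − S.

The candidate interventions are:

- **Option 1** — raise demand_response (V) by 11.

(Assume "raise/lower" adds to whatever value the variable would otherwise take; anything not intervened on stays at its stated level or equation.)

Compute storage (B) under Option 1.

-3

Option 1 (V + 11):
  V = 28 + 11 = 39
  B = 231 − 6·39 = -3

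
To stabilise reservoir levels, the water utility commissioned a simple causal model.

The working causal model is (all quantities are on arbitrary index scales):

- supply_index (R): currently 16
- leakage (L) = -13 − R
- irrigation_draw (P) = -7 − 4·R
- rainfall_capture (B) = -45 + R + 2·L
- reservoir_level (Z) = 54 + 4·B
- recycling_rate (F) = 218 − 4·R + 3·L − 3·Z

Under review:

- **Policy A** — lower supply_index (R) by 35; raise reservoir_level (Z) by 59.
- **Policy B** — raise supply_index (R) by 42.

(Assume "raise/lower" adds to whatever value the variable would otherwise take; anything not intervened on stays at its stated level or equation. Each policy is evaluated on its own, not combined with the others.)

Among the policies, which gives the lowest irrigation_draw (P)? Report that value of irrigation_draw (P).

-239

Policy A (R − 35, Z + 59):
  R = 16 − 35 = -19
  P = -7 − 4·(-19) = 69
Policy B (R + 42):
  R = 16 + 42 = 58
  P = -7 − 4·58 = -239
Comparing — Policy A: P=69, Policy B: P=-239. Lowest is -239 (Policy B).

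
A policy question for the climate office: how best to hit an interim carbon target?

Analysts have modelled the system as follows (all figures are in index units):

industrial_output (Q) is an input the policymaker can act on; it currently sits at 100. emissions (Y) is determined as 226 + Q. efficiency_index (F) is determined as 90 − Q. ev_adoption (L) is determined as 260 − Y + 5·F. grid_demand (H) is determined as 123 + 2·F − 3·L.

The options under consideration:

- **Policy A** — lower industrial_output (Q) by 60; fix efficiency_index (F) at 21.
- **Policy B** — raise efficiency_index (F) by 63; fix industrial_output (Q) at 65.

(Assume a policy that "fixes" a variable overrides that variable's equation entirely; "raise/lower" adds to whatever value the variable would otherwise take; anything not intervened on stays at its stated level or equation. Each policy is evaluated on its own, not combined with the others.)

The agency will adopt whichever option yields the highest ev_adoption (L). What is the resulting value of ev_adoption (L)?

Policy A (Q − 60, F := 21):
  Q = 100 − 60 = 40
  Y = 226 + 40 = 266
  F = 21
  L = 260 − 266 + 5·21 = 99
Policy B (F + 63, Q := 65):
  Q = 65
  Y = 226 + 65 = 291
  F = 90 − 65 (+63 from intervention) = 88
  L = 260 − 291 + 5·88 = 409
Comparing — Policy A: L=99, Policy B: L=409. Highest is 409 (Policy B).

409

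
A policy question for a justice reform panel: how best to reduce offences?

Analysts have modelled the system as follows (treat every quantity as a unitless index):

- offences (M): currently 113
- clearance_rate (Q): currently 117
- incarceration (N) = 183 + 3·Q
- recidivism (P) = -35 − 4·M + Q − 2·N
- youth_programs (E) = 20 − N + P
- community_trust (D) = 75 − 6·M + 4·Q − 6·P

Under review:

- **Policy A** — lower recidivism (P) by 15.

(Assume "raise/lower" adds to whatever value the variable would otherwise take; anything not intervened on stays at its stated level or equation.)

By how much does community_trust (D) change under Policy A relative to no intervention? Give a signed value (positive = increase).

Baseline:
  M = 113
  Q = 117
  N = 183 + 3·117 = 534
  P = -35 − 4·113 + 117 − 2·534 = -1438
  D = 75 − 6·113 + 4·117 − 6·(-1438) = 8493
Policy A (P − 15):
  M = 113
  Q = 117
  N = 183 + 3·117 = 534
  P = -35 − 4·113 + 117 − 2·534 (−15 from intervention) = -1453
  D = 75 − 6·113 + 4·117 − 6·(-1453) = 8583
Change in D: 8583 − 8493 = 90

90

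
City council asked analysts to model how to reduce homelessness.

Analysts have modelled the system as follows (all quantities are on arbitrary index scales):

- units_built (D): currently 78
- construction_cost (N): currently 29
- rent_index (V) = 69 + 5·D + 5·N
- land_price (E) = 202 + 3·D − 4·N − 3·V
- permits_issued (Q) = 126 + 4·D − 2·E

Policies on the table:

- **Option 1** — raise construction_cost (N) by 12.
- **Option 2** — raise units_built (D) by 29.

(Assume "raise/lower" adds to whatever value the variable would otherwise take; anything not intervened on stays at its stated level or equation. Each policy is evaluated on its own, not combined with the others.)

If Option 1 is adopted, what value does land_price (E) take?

Option 1 (N + 12):
  D = 78
  N = 29 + 12 = 41
  V = 69 + 5·78 + 5·41 = 664
  E = 202 + 3·78 − 4·41 − 3·664 = -1720

-1720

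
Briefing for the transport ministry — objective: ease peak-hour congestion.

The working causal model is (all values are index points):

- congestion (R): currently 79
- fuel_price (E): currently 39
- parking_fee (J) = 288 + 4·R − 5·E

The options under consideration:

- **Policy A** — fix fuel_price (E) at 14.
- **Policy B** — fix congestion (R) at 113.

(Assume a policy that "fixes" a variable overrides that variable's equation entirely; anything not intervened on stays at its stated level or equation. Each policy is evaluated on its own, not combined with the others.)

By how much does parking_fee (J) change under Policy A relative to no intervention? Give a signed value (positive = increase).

Baseline:
  R = 79
  E = 39
  J = 288 + 4·79 − 5·39 = 409
Policy A (E := 14):
  R = 79
  E = 14
  J = 288 + 4·79 − 5·14 = 534
Change in J: 534 − 409 = 125

125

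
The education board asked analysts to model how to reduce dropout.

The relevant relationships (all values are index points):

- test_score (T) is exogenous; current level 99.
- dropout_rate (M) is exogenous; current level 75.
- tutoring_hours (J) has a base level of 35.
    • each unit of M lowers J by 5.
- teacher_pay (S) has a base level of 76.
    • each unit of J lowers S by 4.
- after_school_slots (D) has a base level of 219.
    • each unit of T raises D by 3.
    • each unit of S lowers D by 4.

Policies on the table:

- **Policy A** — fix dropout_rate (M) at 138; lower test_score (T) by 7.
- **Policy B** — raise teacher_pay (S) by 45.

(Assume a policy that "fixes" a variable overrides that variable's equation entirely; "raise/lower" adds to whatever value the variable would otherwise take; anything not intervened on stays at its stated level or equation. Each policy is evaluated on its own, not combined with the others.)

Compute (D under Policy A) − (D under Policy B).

-4881

Policy A (M := 138, T − 7):
  T = 99 − 7 = 92
  M = 138
  J = 35 − 5·138 = -655
  S = 76 − 4·(-655) = 2696
  D = 219 + 3·92 − 4·2696 = -10289
Policy B (S + 45):
  T = 99
  M = 75
  J = 35 − 5·75 = -340
  S = 76 − 4·(-340) (+45 from intervention) = 1481
  D = 219 + 3·99 − 4·1481 = -5408
D: -10289 − (-5408) = -4881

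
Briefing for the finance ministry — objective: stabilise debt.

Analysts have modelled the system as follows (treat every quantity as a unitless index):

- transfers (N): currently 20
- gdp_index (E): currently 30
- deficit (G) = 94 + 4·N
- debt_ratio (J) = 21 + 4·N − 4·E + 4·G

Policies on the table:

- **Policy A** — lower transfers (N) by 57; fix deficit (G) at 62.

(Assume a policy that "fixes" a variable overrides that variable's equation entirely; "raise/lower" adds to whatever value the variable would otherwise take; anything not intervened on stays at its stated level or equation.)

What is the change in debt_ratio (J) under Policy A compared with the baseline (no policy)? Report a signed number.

-676

Baseline:
  N = 20
  E = 30
  G = 94 + 4·20 = 174
  J = 21 + 4·20 − 4·30 + 4·174 = 677
Policy A (N − 57, G := 62):
  N = 20 − 57 = -37
  E = 30
  G = 62
  J = 21 + 4·(-37) − 4·30 + 4·62 = 1
Change in J: 1 − 677 = -676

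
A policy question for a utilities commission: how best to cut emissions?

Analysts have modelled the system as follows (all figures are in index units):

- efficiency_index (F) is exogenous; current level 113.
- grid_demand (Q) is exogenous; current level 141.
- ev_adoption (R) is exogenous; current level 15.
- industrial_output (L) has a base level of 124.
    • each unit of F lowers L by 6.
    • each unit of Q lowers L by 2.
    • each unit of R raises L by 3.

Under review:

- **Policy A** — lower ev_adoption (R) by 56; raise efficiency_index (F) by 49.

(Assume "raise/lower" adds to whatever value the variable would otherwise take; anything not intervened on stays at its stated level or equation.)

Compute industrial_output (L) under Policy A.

-1253

Policy A (R − 56, F + 49):
  F = 113 + 49 = 162
  Q = 141
  R = 15 − 56 = -41
  L = 124 − 6·162 − 2·141 + 3·(-41) = -1253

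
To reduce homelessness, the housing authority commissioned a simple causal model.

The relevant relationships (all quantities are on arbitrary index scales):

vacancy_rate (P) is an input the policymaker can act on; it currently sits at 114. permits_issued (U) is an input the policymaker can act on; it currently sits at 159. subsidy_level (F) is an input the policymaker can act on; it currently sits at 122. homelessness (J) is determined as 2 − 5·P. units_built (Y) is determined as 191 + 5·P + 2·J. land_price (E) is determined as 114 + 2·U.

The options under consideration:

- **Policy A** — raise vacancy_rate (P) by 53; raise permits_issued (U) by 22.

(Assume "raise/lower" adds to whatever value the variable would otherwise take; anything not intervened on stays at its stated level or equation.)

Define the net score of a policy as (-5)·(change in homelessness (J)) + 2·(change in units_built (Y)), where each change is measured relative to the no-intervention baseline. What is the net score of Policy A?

795

Baseline:
  P = 114
  J = 2 − 5·114 = -568
  Y = 191 + 5·114 + 2·(-568) = -375
Policy A (P + 53, U + 22):
  P = 114 + 53 = 167
  J = 2 − 5·167 = -833
  Y = 191 + 5·167 + 2·(-833) = -640
ΔJ = -833 − (-568) = -265; ΔY = -640 − (-375) = -265
Score = (-5)·(-265) + 2·(-265) = 795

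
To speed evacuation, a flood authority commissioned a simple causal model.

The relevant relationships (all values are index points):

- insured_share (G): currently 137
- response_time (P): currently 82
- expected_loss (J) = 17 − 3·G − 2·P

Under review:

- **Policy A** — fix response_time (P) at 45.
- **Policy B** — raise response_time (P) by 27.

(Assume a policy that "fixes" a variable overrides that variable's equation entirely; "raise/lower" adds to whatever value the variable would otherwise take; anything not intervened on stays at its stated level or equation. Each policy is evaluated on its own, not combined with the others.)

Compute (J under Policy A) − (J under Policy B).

128

Policy A (P := 45):
  G = 137
  P = 45
  J = 17 − 3·137 − 2·45 = -484
Policy B (P + 27):
  G = 137
  P = 82 + 27 = 109
  J = 17 − 3·137 − 2·109 = -612
J: -484 − (-612) = 128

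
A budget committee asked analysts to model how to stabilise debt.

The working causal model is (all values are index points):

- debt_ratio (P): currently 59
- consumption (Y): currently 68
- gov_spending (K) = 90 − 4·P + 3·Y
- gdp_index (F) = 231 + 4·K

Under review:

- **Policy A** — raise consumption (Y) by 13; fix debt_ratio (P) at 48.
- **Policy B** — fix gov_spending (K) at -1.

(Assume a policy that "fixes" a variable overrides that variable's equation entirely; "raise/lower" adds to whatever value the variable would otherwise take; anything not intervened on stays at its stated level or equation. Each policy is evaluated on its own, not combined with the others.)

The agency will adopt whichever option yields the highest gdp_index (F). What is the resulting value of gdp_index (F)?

Policy A (Y + 13, P := 48):
  P = 48
  Y = 68 + 13 = 81
  K = 90 − 4·48 + 3·81 = 141
  F = 231 + 4·141 = 795
Policy B (K := -1):
  P = 59
  Y = 68
  K = -1
  F = 231 + 4·(-1) = 227
Comparing — Policy A: F=795, Policy B: F=227. Highest is 795 (Policy A).

795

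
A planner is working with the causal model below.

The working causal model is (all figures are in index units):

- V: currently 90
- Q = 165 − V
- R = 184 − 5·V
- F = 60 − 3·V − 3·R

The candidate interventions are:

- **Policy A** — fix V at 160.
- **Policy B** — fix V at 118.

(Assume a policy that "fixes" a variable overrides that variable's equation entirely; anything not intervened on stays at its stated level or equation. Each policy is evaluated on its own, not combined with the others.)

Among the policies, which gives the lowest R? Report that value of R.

-616

Policy A (V := 160):
  V = 160
  R = 184 − 5·160 = -616
Policy B (V := 118):
  V = 118
  R = 184 − 5·118 = -406
Comparing — Policy A: R=-616, Policy B: R=-406. Lowest is -616 (Policy A).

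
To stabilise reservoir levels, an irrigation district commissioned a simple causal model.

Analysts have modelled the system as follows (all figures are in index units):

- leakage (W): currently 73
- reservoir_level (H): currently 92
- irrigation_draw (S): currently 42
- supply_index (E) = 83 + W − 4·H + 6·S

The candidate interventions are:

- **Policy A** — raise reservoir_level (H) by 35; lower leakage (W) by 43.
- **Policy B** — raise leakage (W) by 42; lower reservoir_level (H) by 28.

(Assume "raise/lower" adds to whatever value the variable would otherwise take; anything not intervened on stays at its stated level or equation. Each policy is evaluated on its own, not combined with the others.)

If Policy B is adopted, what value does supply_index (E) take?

194

Policy B (W + 42, H − 28):
  W = 73 + 42 = 115
  H = 92 − 28 = 64
  S = 42
  E = 83 + 115 − 4·64 + 6·42 = 194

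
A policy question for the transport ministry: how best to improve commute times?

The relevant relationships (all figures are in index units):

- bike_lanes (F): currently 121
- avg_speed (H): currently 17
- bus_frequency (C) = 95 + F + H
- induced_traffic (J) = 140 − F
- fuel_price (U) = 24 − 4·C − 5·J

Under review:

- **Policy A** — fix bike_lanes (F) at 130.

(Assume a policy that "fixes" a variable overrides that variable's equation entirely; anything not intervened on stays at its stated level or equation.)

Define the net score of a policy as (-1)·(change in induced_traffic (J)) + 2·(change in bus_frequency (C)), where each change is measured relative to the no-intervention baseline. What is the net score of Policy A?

27

Baseline:
  F = 121
  H = 17
  C = 95 + 121 + 17 = 233
  J = 140 − 121 = 19
Policy A (F := 130):
  F = 130
  H = 17
  C = 95 + 130 + 17 = 242
  J = 140 − 130 = 10
ΔJ = 10 − 19 = -9; ΔC = 242 − 233 = 9
Score = (-1)·(-9) + 2·9 = 27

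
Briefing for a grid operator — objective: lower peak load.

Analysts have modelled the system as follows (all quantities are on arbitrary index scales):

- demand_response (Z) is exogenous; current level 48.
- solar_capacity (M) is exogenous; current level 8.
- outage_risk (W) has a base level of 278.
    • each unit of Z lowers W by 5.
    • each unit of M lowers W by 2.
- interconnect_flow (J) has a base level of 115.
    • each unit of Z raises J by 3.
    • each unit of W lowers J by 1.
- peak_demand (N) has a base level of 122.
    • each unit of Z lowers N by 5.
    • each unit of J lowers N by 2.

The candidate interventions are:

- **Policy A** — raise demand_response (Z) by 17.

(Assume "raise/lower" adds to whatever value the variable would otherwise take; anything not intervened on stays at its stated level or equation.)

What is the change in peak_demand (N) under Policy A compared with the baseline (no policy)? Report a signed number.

-357

Baseline:
  Z = 48
  M = 8
  W = 278 − 5·48 − 2·8 = 22
  J = 115 + 3·48 − 22 = 237
  N = 122 − 5·48 − 2·237 = -592
Policy A (Z + 17):
  Z = 48 + 17 = 65
  M = 8
  W = 278 − 5·65 − 2·8 = -63
  J = 115 + 3·65 − (-63) = 373
  N = 122 − 5·65 − 2·373 = -949
Change in N: -949 − (-592) = -357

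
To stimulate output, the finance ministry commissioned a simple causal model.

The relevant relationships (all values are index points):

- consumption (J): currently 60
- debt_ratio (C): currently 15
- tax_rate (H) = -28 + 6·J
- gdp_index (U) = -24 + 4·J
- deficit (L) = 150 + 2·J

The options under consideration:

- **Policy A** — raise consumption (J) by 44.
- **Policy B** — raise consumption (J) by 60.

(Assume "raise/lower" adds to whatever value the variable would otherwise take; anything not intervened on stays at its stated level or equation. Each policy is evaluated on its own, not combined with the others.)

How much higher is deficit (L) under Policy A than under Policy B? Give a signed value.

-32

Policy A (J + 44):
  J = 60 + 44 = 104
  L = 150 + 2·104 = 358
Policy B (J + 60):
  J = 60 + 60 = 120
  L = 150 + 2·120 = 390
L: 358 − 390 = -32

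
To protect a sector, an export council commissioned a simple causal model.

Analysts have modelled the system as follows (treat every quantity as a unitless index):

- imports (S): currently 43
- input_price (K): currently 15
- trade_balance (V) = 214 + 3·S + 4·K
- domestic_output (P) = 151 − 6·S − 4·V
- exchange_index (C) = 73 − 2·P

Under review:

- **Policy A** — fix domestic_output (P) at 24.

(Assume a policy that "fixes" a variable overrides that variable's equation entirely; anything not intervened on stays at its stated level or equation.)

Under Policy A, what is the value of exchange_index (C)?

25

Policy A (P := 24):
  S = 43
  K = 15
  V = 214 + 3·43 + 4·15 = 403
  P = 24
  C = 73 − 2·24 = 25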